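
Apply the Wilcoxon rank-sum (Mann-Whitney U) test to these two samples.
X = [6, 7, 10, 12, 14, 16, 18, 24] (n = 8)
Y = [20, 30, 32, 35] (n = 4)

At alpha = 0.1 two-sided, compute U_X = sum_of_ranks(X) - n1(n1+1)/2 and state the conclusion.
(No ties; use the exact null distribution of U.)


Step 1: Combine and sort all 12 observations; assign midranks.
sorted (value, group): (6,X), (7,X), (10,X), (12,X), (14,X), (16,X), (18,X), (20,Y), (24,X), (30,Y), (32,Y), (35,Y)
ranks: 6->1, 7->2, 10->3, 12->4, 14->5, 16->6, 18->7, 20->8, 24->9, 30->10, 32->11, 35->12
Step 2: Rank sum for X: R1 = 1 + 2 + 3 + 4 + 5 + 6 + 7 + 9 = 37.
Step 3: U_X = R1 - n1(n1+1)/2 = 37 - 8*9/2 = 37 - 36 = 1.
       U_Y = n1*n2 - U_X = 32 - 1 = 31.
Step 4: No ties, so the exact null distribution of U (based on enumerating the C(12,8) = 495 equally likely rank assignments) gives the two-sided p-value.
Step 5: p-value = 0.008081; compare to alpha = 0.1. reject H0.

U_X = 1, p = 0.008081, reject H0 at alpha = 0.1.


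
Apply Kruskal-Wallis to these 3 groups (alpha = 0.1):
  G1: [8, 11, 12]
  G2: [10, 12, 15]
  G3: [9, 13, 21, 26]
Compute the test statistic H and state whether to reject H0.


Step 1: Combine all N = 10 observations and assign midranks.
sorted (value, group, rank): (8,G1,1), (9,G3,2), (10,G2,3), (11,G1,4), (12,G1,5.5), (12,G2,5.5), (13,G3,7), (15,G2,8), (21,G3,9), (26,G3,10)
Step 2: Sum ranks within each group.
R_1 = 10.5 (n_1 = 3)
R_2 = 16.5 (n_2 = 3)
R_3 = 28 (n_3 = 4)
Step 3: H = 12/(N(N+1)) * sum(R_i^2/n_i) - 3(N+1)
     = 12/(10*11) * (10.5^2/3 + 16.5^2/3 + 28^2/4) - 3*11
     = 0.109091 * 323.5 - 33
     = 2.290909.
Step 4: Ties present; correction factor C = 1 - 6/(10^3 - 10) = 0.993939. Corrected H = 2.290909 / 0.993939 = 2.304878.
Step 5: Under H0, H ~ chi^2(2); p-value = 0.315865.
Step 6: alpha = 0.1. fail to reject H0.

H = 2.3049, df = 2, p = 0.315865, fail to reject H0.


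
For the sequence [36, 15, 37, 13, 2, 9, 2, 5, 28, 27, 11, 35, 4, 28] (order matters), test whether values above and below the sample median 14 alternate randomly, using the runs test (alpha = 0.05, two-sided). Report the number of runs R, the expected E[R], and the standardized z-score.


Step 1: Compute median = 14; label A = above, B = below.
Labels in order: AAABBBBBAABABA  (n_A = 7, n_B = 7)
Step 2: Count runs R = 7.
Step 3: Under H0 (random ordering), E[R] = 2*n_A*n_B/(n_A+n_B) + 1 = 2*7*7/14 + 1 = 8.0000.
        Var[R] = 2*n_A*n_B*(2*n_A*n_B - n_A - n_B) / ((n_A+n_B)^2 * (n_A+n_B-1)) = 8232/2548 = 3.2308.
        SD[R] = 1.7974.
Step 4: Continuity-corrected z = (R + 0.5 - E[R]) / SD[R] = (7 + 0.5 - 8.0000) / 1.7974 = -0.2782.
Step 5: Two-sided p-value via normal approximation = 2*(1 - Phi(|z|)) = 0.780879.
Step 6: alpha = 0.05. fail to reject H0.

R = 7, z = -0.2782, p = 0.780879, fail to reject H0.


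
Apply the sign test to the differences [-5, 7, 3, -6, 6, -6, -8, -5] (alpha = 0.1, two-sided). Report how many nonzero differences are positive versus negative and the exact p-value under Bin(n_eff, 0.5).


Step 1: Discard zero differences. Original n = 8; n_eff = number of nonzero differences = 8.
Nonzero differences (with sign): -5, +7, +3, -6, +6, -6, -8, -5
Step 2: Count signs: positive = 3, negative = 5.
Step 3: Under H0: P(positive) = 0.5, so the number of positives S ~ Bin(8, 0.5).
Step 4: Two-sided exact p-value = sum of Bin(8,0.5) probabilities at or below the observed probability = 0.726562.
Step 5: alpha = 0.1. fail to reject H0.

n_eff = 8, pos = 3, neg = 5, p = 0.726562, fail to reject H0.


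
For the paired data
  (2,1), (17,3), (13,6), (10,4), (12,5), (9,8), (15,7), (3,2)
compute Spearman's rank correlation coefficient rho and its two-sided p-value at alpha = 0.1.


Step 1: Rank x and y separately (midranks; no ties here).
rank(x): 2->1, 17->8, 13->6, 10->4, 12->5, 9->3, 15->7, 3->2
rank(y): 1->1, 3->3, 6->6, 4->4, 5->5, 8->8, 7->7, 2->2
Step 2: d_i = R_x(i) - R_y(i); compute d_i^2.
  (1-1)^2=0, (8-3)^2=25, (6-6)^2=0, (4-4)^2=0, (5-5)^2=0, (3-8)^2=25, (7-7)^2=0, (2-2)^2=0
sum(d^2) = 50.
Step 3: rho = 1 - 6*50 / (8*(8^2 - 1)) = 1 - 300/504 = 0.404762.
Step 4: Under H0, t = rho * sqrt((n-2)/(1-rho^2)) = 1.0842 ~ t(6).
Step 5: Two-sided p-value from the t-distribution with 6 df = 0.319889.
Step 6: alpha = 0.1. fail to reject H0.

rho = 0.4048, p = 0.319889, fail to reject H0 at alpha = 0.1.


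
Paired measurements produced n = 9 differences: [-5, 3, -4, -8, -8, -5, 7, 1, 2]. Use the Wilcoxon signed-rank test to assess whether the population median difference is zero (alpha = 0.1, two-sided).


Step 1: Drop any zero differences (none here) and take |d_i|.
|d| = [5, 3, 4, 8, 8, 5, 7, 1, 2]
Step 2: Midrank |d_i| (ties get averaged ranks).
ranks: |5|->5.5, |3|->3, |4|->4, |8|->8.5, |8|->8.5, |5|->5.5, |7|->7, |1|->1, |2|->2
Step 3: Attach original signs; sum ranks with positive sign and with negative sign.
W+ = 3 + 7 + 1 + 2 = 13
W- = 5.5 + 4 + 8.5 + 8.5 + 5.5 = 32
(Check: W+ + W- = 45 should equal n(n+1)/2 = 45.)
Step 4: Test statistic W = min(W+, W-) = 13.
Step 5: Ties in |d|, so use the tie-corrected normal approximation.
        E[W] = n(n+1)/4 = 9*10/4 = 22.5.
        Tie groups: |d|=5 (t=2), |d|=8 (t=2); sum(t^3 - t) = 12.
        Var[W] = n(n+1)(2n+1)/24 - sum(t^3-t)/48 = 1710/24 - 12/48 = 71.
        z = (W - E[W]) / sqrt(Var[W]) = (13 - 22.5) / 8.4261 = -1.1274.
        Two-sided p = 2*Phi(z) = 0.259555.
Step 6: alpha = 0.1. fail to reject H0.

W+ = 13, W- = 32, W = min = 13, p = 0.259555, fail to reject H0.


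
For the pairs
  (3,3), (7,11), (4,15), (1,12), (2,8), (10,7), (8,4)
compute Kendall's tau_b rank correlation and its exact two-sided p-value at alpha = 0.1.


Step 1: Enumerate the 21 unordered pairs (i,j) with i<j and classify each by sign(x_j-x_i) * sign(y_j-y_i).
  (1,2):dx=+4,dy=+8->C; (1,3):dx=+1,dy=+12->C; (1,4):dx=-2,dy=+9->D; (1,5):dx=-1,dy=+5->D
  (1,6):dx=+7,dy=+4->C; (1,7):dx=+5,dy=+1->C; (2,3):dx=-3,dy=+4->D; (2,4):dx=-6,dy=+1->D
  (2,5):dx=-5,dy=-3->C; (2,6):dx=+3,dy=-4->D; (2,7):dx=+1,dy=-7->D; (3,4):dx=-3,dy=-3->C
  (3,5):dx=-2,dy=-7->C; (3,6):dx=+6,dy=-8->D; (3,7):dx=+4,dy=-11->D; (4,5):dx=+1,dy=-4->D
  (4,6):dx=+9,dy=-5->D; (4,7):dx=+7,dy=-8->D; (5,6):dx=+8,dy=-1->D; (5,7):dx=+6,dy=-4->D
  (6,7):dx=-2,dy=-3->C
Step 2: C = 8, D = 13, total pairs = 21.
Step 3: tau = (C - D)/(n(n-1)/2) = (8 - 13)/21 = -0.238095.
Step 4: Exact two-sided p-value (enumerate n! = 5040 permutations of y under H0): p = 0.561905.
Step 5: alpha = 0.1. fail to reject H0.

tau_b = -0.2381 (C=8, D=13), p = 0.561905, fail to reject H0.


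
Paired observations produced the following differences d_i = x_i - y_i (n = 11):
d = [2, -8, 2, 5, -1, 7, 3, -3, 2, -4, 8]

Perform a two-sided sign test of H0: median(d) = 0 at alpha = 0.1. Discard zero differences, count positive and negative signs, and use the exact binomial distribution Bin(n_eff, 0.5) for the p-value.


Step 1: Discard zero differences. Original n = 11; n_eff = number of nonzero differences = 11.
Nonzero differences (with sign): +2, -8, +2, +5, -1, +7, +3, -3, +2, -4, +8
Step 2: Count signs: positive = 7, negative = 4.
Step 3: Under H0: P(positive) = 0.5, so the number of positives S ~ Bin(11, 0.5).
Step 4: Two-sided exact p-value = sum of Bin(11,0.5) probabilities at or below the observed probability = 0.548828.
Step 5: alpha = 0.1. fail to reject H0.

n_eff = 11, pos = 7, neg = 4, p = 0.548828, fail to reject H0.


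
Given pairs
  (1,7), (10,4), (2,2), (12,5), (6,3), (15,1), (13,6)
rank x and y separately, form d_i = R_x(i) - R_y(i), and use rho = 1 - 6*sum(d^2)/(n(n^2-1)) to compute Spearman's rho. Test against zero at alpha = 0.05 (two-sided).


Step 1: Rank x and y separately (midranks; no ties here).
rank(x): 1->1, 10->4, 2->2, 12->5, 6->3, 15->7, 13->6
rank(y): 7->7, 4->4, 2->2, 5->5, 3->3, 1->1, 6->6
Step 2: d_i = R_x(i) - R_y(i); compute d_i^2.
  (1-7)^2=36, (4-4)^2=0, (2-2)^2=0, (5-5)^2=0, (3-3)^2=0, (7-1)^2=36, (6-6)^2=0
sum(d^2) = 72.
Step 3: rho = 1 - 6*72 / (7*(7^2 - 1)) = 1 - 432/336 = -0.285714.
Step 4: Under H0, t = rho * sqrt((n-2)/(1-rho^2)) = -0.6667 ~ t(5).
Step 5: Two-sided p-value from the t-distribution with 5 df = 0.534509.
Step 6: alpha = 0.05. fail to reject H0.

rho = -0.2857, p = 0.534509, fail to reject H0 at alpha = 0.05.


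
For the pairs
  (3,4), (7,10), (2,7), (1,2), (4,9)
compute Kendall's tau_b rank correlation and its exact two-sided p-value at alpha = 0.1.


Step 1: Enumerate the 10 unordered pairs (i,j) with i<j and classify each by sign(x_j-x_i) * sign(y_j-y_i).
  (1,2):dx=+4,dy=+6->C; (1,3):dx=-1,dy=+3->D; (1,4):dx=-2,dy=-2->C; (1,5):dx=+1,dy=+5->C
  (2,3):dx=-5,dy=-3->C; (2,4):dx=-6,dy=-8->C; (2,5):dx=-3,dy=-1->C; (3,4):dx=-1,dy=-5->C
  (3,5):dx=+2,dy=+2->C; (4,5):dx=+3,dy=+7->C
Step 2: C = 9, D = 1, total pairs = 10.
Step 3: tau = (C - D)/(n(n-1)/2) = (9 - 1)/10 = 0.800000.
Step 4: Exact two-sided p-value (enumerate n! = 120 permutations of y under H0): p = 0.083333.
Step 5: alpha = 0.1. reject H0.

tau_b = 0.8000 (C=9, D=1), p = 0.083333, reject H0.


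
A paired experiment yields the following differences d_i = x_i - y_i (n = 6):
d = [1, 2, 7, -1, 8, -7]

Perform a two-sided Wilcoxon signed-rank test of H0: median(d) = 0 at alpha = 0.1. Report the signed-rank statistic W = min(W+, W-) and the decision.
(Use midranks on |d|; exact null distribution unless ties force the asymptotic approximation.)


Step 1: Drop any zero differences (none here) and take |d_i|.
|d| = [1, 2, 7, 1, 8, 7]
Step 2: Midrank |d_i| (ties get averaged ranks).
ranks: |1|->1.5, |2|->3, |7|->4.5, |1|->1.5, |8|->6, |7|->4.5
Step 3: Attach original signs; sum ranks with positive sign and with negative sign.
W+ = 1.5 + 3 + 4.5 + 6 = 15
W- = 1.5 + 4.5 = 6
(Check: W+ + W- = 21 should equal n(n+1)/2 = 21.)
Step 4: Test statistic W = min(W+, W-) = 6.
Step 5: Ties in |d|, so use the tie-corrected normal approximation.
        E[W] = n(n+1)/4 = 6*7/4 = 10.5.
        Tie groups: |d|=1 (t=2), |d|=7 (t=2); sum(t^3 - t) = 12.
        Var[W] = n(n+1)(2n+1)/24 - sum(t^3-t)/48 = 546/24 - 12/48 = 22.5.
        z = (W - E[W]) / sqrt(Var[W]) = (6 - 10.5) / 4.7434 = -0.9487.
        Two-sided p = 2*Phi(z) = 0.342782.
Step 6: alpha = 0.1. fail to reject H0.

W+ = 15, W- = 6, W = min = 6, p = 0.342782, fail to reject H0.


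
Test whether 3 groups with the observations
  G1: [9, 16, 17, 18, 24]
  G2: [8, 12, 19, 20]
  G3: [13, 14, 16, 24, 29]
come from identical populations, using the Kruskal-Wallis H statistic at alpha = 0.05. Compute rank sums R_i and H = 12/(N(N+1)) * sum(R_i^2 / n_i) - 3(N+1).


Step 1: Combine all N = 14 observations and assign midranks.
sorted (value, group, rank): (8,G2,1), (9,G1,2), (12,G2,3), (13,G3,4), (14,G3,5), (16,G1,6.5), (16,G3,6.5), (17,G1,8), (18,G1,9), (19,G2,10), (20,G2,11), (24,G1,12.5), (24,G3,12.5), (29,G3,14)
Step 2: Sum ranks within each group.
R_1 = 38 (n_1 = 5)
R_2 = 25 (n_2 = 4)
R_3 = 42 (n_3 = 5)
Step 3: H = 12/(N(N+1)) * sum(R_i^2/n_i) - 3(N+1)
     = 12/(14*15) * (38^2/5 + 25^2/4 + 42^2/5) - 3*15
     = 0.057143 * 797.85 - 45
     = 0.591429.
Step 4: Ties present; correction factor C = 1 - 12/(14^3 - 14) = 0.995604. Corrected H = 0.591429 / 0.995604 = 0.594040.
Step 5: Under H0, H ~ chi^2(2); p-value = 0.743029.
Step 6: alpha = 0.05. fail to reject H0.

H = 0.5940, df = 2, p = 0.743029, fail to reject H0.


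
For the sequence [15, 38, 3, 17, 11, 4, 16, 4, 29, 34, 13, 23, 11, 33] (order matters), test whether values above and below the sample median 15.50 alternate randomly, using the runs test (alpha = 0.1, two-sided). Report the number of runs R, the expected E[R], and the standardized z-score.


Step 1: Compute median = 15.50; label A = above, B = below.
Labels in order: BABABBABAABABA  (n_A = 7, n_B = 7)
Step 2: Count runs R = 12.
Step 3: Under H0 (random ordering), E[R] = 2*n_A*n_B/(n_A+n_B) + 1 = 2*7*7/14 + 1 = 8.0000.
        Var[R] = 2*n_A*n_B*(2*n_A*n_B - n_A - n_B) / ((n_A+n_B)^2 * (n_A+n_B-1)) = 8232/2548 = 3.2308.
        SD[R] = 1.7974.
Step 4: Continuity-corrected z = (R - 0.5 - E[R]) / SD[R] = (12 - 0.5 - 8.0000) / 1.7974 = 1.9472.
Step 5: Two-sided p-value via normal approximation = 2*(1 - Phi(|z|)) = 0.051508.
Step 6: alpha = 0.1. reject H0.

R = 12, z = 1.9472, p = 0.051508, reject H0.


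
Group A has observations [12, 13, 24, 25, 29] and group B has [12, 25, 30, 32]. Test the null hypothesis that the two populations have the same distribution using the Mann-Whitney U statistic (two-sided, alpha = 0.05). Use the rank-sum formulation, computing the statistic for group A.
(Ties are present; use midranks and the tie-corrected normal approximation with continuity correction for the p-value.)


Step 1: Combine and sort all 9 observations; assign midranks.
sorted (value, group): (12,X), (12,Y), (13,X), (24,X), (25,X), (25,Y), (29,X), (30,Y), (32,Y)
ranks: 12->1.5, 12->1.5, 13->3, 24->4, 25->5.5, 25->5.5, 29->7, 30->8, 32->9
Step 2: Rank sum for X: R1 = 1.5 + 3 + 4 + 5.5 + 7 = 21.
Step 3: U_X = R1 - n1(n1+1)/2 = 21 - 5*6/2 = 21 - 15 = 6.
       U_Y = n1*n2 - U_X = 20 - 6 = 14.
Step 4: Ties are present, so use the tie-corrected normal approximation (with continuity correction) for the p-value.
Step 5: p-value = 0.387282; compare to alpha = 0.05. fail to reject H0.

U_X = 6, p = 0.387282, fail to reject H0 at alpha = 0.05.


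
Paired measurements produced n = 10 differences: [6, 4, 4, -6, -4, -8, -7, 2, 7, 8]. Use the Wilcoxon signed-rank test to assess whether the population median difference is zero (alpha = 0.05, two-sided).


Step 1: Drop any zero differences (none here) and take |d_i|.
|d| = [6, 4, 4, 6, 4, 8, 7, 2, 7, 8]
Step 2: Midrank |d_i| (ties get averaged ranks).
ranks: |6|->5.5, |4|->3, |4|->3, |6|->5.5, |4|->3, |8|->9.5, |7|->7.5, |2|->1, |7|->7.5, |8|->9.5
Step 3: Attach original signs; sum ranks with positive sign and with negative sign.
W+ = 5.5 + 3 + 3 + 1 + 7.5 + 9.5 = 29.5
W- = 5.5 + 3 + 9.5 + 7.5 = 25.5
(Check: W+ + W- = 55 should equal n(n+1)/2 = 55.)
Step 4: Test statistic W = min(W+, W-) = 25.5.
Step 5: Ties in |d|, so use the tie-corrected normal approximation.
        E[W] = n(n+1)/4 = 10*11/4 = 27.5.
        Tie groups: |d|=4 (t=3), |d|=6 (t=2), |d|=7 (t=2), |d|=8 (t=2); sum(t^3 - t) = 42.
        Var[W] = n(n+1)(2n+1)/24 - sum(t^3-t)/48 = 2310/24 - 42/48 = 95.375.
        z = (W - E[W]) / sqrt(Var[W]) = (25.5 - 27.5) / 9.7660 = -0.2048.
        Two-sided p = 2*Phi(z) = 0.837735.
Step 6: alpha = 0.05. fail to reject H0.

W+ = 29.5, W- = 25.5, W = min = 25.5, p = 0.837735, fail to reject H0.


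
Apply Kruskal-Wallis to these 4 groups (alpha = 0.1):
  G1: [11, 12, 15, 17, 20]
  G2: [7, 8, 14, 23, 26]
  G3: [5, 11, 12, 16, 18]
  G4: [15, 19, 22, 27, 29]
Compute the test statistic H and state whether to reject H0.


Step 1: Combine all N = 20 observations and assign midranks.
sorted (value, group, rank): (5,G3,1), (7,G2,2), (8,G2,3), (11,G1,4.5), (11,G3,4.5), (12,G1,6.5), (12,G3,6.5), (14,G2,8), (15,G1,9.5), (15,G4,9.5), (16,G3,11), (17,G1,12), (18,G3,13), (19,G4,14), (20,G1,15), (22,G4,16), (23,G2,17), (26,G2,18), (27,G4,19), (29,G4,20)
Step 2: Sum ranks within each group.
R_1 = 47.5 (n_1 = 5)
R_2 = 48 (n_2 = 5)
R_3 = 36 (n_3 = 5)
R_4 = 78.5 (n_4 = 5)
Step 3: H = 12/(N(N+1)) * sum(R_i^2/n_i) - 3(N+1)
     = 12/(20*21) * (47.5^2/5 + 48^2/5 + 36^2/5 + 78.5^2/5) - 3*21
     = 0.028571 * 2403.7 - 63
     = 5.677143.
Step 4: Ties present; correction factor C = 1 - 18/(20^3 - 20) = 0.997744. Corrected H = 5.677143 / 0.997744 = 5.689977.
Step 5: Under H0, H ~ chi^2(3); p-value = 0.127707.
Step 6: alpha = 0.1. fail to reject H0.

H = 5.6900, df = 3, p = 0.127707, fail to reject H0.


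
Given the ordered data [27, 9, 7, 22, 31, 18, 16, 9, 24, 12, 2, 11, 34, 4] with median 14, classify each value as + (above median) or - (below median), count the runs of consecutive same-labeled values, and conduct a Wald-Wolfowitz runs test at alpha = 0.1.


Step 1: Compute median = 14; label A = above, B = below.
Labels in order: ABBAAAABABBBAB  (n_A = 7, n_B = 7)
Step 2: Count runs R = 8.
Step 3: Under H0 (random ordering), E[R] = 2*n_A*n_B/(n_A+n_B) + 1 = 2*7*7/14 + 1 = 8.0000.
        Var[R] = 2*n_A*n_B*(2*n_A*n_B - n_A - n_B) / ((n_A+n_B)^2 * (n_A+n_B-1)) = 8232/2548 = 3.2308.
        SD[R] = 1.7974.
Step 4: R = E[R], so z = 0 with no continuity correction.
Step 5: Two-sided p-value via normal approximation = 2*(1 - Phi(|z|)) = 1.000000.
Step 6: alpha = 0.1. fail to reject H0.

R = 8, z = 0.0000, p = 1.000000, fail to reject H0.


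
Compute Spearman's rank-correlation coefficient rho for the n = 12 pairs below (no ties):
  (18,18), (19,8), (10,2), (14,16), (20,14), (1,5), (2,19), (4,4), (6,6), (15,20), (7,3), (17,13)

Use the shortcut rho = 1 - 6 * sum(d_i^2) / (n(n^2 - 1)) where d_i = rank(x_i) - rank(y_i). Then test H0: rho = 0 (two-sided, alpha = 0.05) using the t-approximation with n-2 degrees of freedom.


Step 1: Rank x and y separately (midranks; no ties here).
rank(x): 18->10, 19->11, 10->6, 14->7, 20->12, 1->1, 2->2, 4->3, 6->4, 15->8, 7->5, 17->9
rank(y): 18->10, 8->6, 2->1, 16->9, 14->8, 5->4, 19->11, 4->3, 6->5, 20->12, 3->2, 13->7
Step 2: d_i = R_x(i) - R_y(i); compute d_i^2.
  (10-10)^2=0, (11-6)^2=25, (6-1)^2=25, (7-9)^2=4, (12-8)^2=16, (1-4)^2=9, (2-11)^2=81, (3-3)^2=0, (4-5)^2=1, (8-12)^2=16, (5-2)^2=9, (9-7)^2=4
sum(d^2) = 190.
Step 3: rho = 1 - 6*190 / (12*(12^2 - 1)) = 1 - 1140/1716 = 0.335664.
Step 4: Under H0, t = rho * sqrt((n-2)/(1-rho^2)) = 1.1268 ~ t(10).
Step 5: Two-sided p-value from the t-distribution with 10 df = 0.286123.
Step 6: alpha = 0.05. fail to reject H0.

rho = 0.3357, p = 0.286123, fail to reject H0 at alpha = 0.05.


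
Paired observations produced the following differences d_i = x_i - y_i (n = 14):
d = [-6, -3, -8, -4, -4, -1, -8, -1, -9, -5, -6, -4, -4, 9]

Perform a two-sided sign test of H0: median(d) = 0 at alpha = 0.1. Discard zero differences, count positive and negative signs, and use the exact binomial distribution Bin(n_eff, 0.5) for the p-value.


Step 1: Discard zero differences. Original n = 14; n_eff = number of nonzero differences = 14.
Nonzero differences (with sign): -6, -3, -8, -4, -4, -1, -8, -1, -9, -5, -6, -4, -4, +9
Step 2: Count signs: positive = 1, negative = 13.
Step 3: Under H0: P(positive) = 0.5, so the number of positives S ~ Bin(14, 0.5).
Step 4: Two-sided exact p-value = sum of Bin(14,0.5) probabilities at or below the observed probability = 0.001831.
Step 5: alpha = 0.1. reject H0.

n_eff = 14, pos = 1, neg = 13, p = 0.001831, reject H0.


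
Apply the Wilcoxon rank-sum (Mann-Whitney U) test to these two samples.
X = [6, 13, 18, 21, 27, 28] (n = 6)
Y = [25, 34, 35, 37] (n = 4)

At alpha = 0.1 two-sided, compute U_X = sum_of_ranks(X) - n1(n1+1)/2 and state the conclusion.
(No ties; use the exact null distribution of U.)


Step 1: Combine and sort all 10 observations; assign midranks.
sorted (value, group): (6,X), (13,X), (18,X), (21,X), (25,Y), (27,X), (28,X), (34,Y), (35,Y), (37,Y)
ranks: 6->1, 13->2, 18->3, 21->4, 25->5, 27->6, 28->7, 34->8, 35->9, 37->10
Step 2: Rank sum for X: R1 = 1 + 2 + 3 + 4 + 6 + 7 = 23.
Step 3: U_X = R1 - n1(n1+1)/2 = 23 - 6*7/2 = 23 - 21 = 2.
       U_Y = n1*n2 - U_X = 24 - 2 = 22.
Step 4: No ties, so the exact null distribution of U (based on enumerating the C(10,6) = 210 equally likely rank assignments) gives the two-sided p-value.
Step 5: p-value = 0.038095; compare to alpha = 0.1. reject H0.

U_X = 2, p = 0.038095, reject H0 at alpha = 0.1.


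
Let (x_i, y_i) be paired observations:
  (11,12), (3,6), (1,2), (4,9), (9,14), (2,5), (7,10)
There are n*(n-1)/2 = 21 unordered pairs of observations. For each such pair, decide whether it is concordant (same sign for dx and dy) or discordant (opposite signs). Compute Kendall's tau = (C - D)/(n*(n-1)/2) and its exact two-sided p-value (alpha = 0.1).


Step 1: Enumerate the 21 unordered pairs (i,j) with i<j and classify each by sign(x_j-x_i) * sign(y_j-y_i).
  (1,2):dx=-8,dy=-6->C; (1,3):dx=-10,dy=-10->C; (1,4):dx=-7,dy=-3->C; (1,5):dx=-2,dy=+2->D
  (1,6):dx=-9,dy=-7->C; (1,7):dx=-4,dy=-2->C; (2,3):dx=-2,dy=-4->C; (2,4):dx=+1,dy=+3->C
  (2,5):dx=+6,dy=+8->C; (2,6):dx=-1,dy=-1->C; (2,7):dx=+4,dy=+4->C; (3,4):dx=+3,dy=+7->C
  (3,5):dx=+8,dy=+12->C; (3,6):dx=+1,dy=+3->C; (3,7):dx=+6,dy=+8->C; (4,5):dx=+5,dy=+5->C
  (4,6):dx=-2,dy=-4->C; (4,7):dx=+3,dy=+1->C; (5,6):dx=-7,dy=-9->C; (5,7):dx=-2,dy=-4->C
  (6,7):dx=+5,dy=+5->C
Step 2: C = 20, D = 1, total pairs = 21.
Step 3: tau = (C - D)/(n(n-1)/2) = (20 - 1)/21 = 0.904762.
Step 4: Exact two-sided p-value (enumerate n! = 5040 permutations of y under H0): p = 0.002778.
Step 5: alpha = 0.1. reject H0.

tau_b = 0.9048 (C=20, D=1), p = 0.002778, reject H0.


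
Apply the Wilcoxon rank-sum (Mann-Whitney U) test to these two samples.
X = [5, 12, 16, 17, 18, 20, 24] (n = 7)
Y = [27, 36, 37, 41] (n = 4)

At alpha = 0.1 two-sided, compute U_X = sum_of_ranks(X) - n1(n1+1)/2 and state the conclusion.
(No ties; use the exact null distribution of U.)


Step 1: Combine and sort all 11 observations; assign midranks.
sorted (value, group): (5,X), (12,X), (16,X), (17,X), (18,X), (20,X), (24,X), (27,Y), (36,Y), (37,Y), (41,Y)
ranks: 5->1, 12->2, 16->3, 17->4, 18->5, 20->6, 24->7, 27->8, 36->9, 37->10, 41->11
Step 2: Rank sum for X: R1 = 1 + 2 + 3 + 4 + 5 + 6 + 7 = 28.
Step 3: U_X = R1 - n1(n1+1)/2 = 28 - 7*8/2 = 28 - 28 = 0.
       U_Y = n1*n2 - U_X = 28 - 0 = 28.
Step 4: No ties, so the exact null distribution of U (based on enumerating the C(11,7) = 330 equally likely rank assignments) gives the two-sided p-value.
Step 5: p-value = 0.006061; compare to alpha = 0.1. reject H0.

U_X = 0, p = 0.006061, reject H0 at alpha = 0.1.


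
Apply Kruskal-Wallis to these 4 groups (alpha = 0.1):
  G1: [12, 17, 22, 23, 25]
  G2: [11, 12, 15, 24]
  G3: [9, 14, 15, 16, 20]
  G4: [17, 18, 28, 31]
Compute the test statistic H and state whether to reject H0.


Step 1: Combine all N = 18 observations and assign midranks.
sorted (value, group, rank): (9,G3,1), (11,G2,2), (12,G1,3.5), (12,G2,3.5), (14,G3,5), (15,G2,6.5), (15,G3,6.5), (16,G3,8), (17,G1,9.5), (17,G4,9.5), (18,G4,11), (20,G3,12), (22,G1,13), (23,G1,14), (24,G2,15), (25,G1,16), (28,G4,17), (31,G4,18)
Step 2: Sum ranks within each group.
R_1 = 56 (n_1 = 5)
R_2 = 27 (n_2 = 4)
R_3 = 32.5 (n_3 = 5)
R_4 = 55.5 (n_4 = 4)
Step 3: H = 12/(N(N+1)) * sum(R_i^2/n_i) - 3(N+1)
     = 12/(18*19) * (56^2/5 + 27^2/4 + 32.5^2/5 + 55.5^2/4) - 3*19
     = 0.035088 * 1790.76 - 57
     = 5.833772.
Step 4: Ties present; correction factor C = 1 - 18/(18^3 - 18) = 0.996904. Corrected H = 5.833772 / 0.996904 = 5.851889.
Step 5: Under H0, H ~ chi^2(3); p-value = 0.119043.
Step 6: alpha = 0.1. fail to reject H0.

H = 5.8519, df = 3, p = 0.119043, fail to reject H0.


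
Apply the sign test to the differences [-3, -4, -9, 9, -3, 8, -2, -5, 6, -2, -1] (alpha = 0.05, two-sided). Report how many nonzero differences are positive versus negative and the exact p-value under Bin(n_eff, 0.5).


Step 1: Discard zero differences. Original n = 11; n_eff = number of nonzero differences = 11.
Nonzero differences (with sign): -3, -4, -9, +9, -3, +8, -2, -5, +6, -2, -1
Step 2: Count signs: positive = 3, negative = 8.
Step 3: Under H0: P(positive) = 0.5, so the number of positives S ~ Bin(11, 0.5).
Step 4: Two-sided exact p-value = sum of Bin(11,0.5) probabilities at or below the observed probability = 0.226562.
Step 5: alpha = 0.05. fail to reject H0.

n_eff = 11, pos = 3, neg = 8, p = 0.226562, fail to reject H0.


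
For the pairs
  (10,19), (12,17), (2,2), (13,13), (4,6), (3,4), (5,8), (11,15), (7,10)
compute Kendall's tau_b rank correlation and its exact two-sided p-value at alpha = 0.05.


Step 1: Enumerate the 36 unordered pairs (i,j) with i<j and classify each by sign(x_j-x_i) * sign(y_j-y_i).
  (1,2):dx=+2,dy=-2->D; (1,3):dx=-8,dy=-17->C; (1,4):dx=+3,dy=-6->D; (1,5):dx=-6,dy=-13->C
  (1,6):dx=-7,dy=-15->C; (1,7):dx=-5,dy=-11->C; (1,8):dx=+1,dy=-4->D; (1,9):dx=-3,dy=-9->C
  (2,3):dx=-10,dy=-15->C; (2,4):dx=+1,dy=-4->D; (2,5):dx=-8,dy=-11->C; (2,6):dx=-9,dy=-13->C
  (2,7):dx=-7,dy=-9->C; (2,8):dx=-1,dy=-2->C; (2,9):dx=-5,dy=-7->C; (3,4):dx=+11,dy=+11->C
  (3,5):dx=+2,dy=+4->C; (3,6):dx=+1,dy=+2->C; (3,7):dx=+3,dy=+6->C; (3,8):dx=+9,dy=+13->C
  (3,9):dx=+5,dy=+8->C; (4,5):dx=-9,dy=-7->C; (4,6):dx=-10,dy=-9->C; (4,7):dx=-8,dy=-5->C
  (4,8):dx=-2,dy=+2->D; (4,9):dx=-6,dy=-3->C; (5,6):dx=-1,dy=-2->C; (5,7):dx=+1,dy=+2->C
  (5,8):dx=+7,dy=+9->C; (5,9):dx=+3,dy=+4->C; (6,7):dx=+2,dy=+4->C; (6,8):dx=+8,dy=+11->C
  (6,9):dx=+4,dy=+6->C; (7,8):dx=+6,dy=+7->C; (7,9):dx=+2,dy=+2->C; (8,9):dx=-4,dy=-5->C
Step 2: C = 31, D = 5, total pairs = 36.
Step 3: tau = (C - D)/(n(n-1)/2) = (31 - 5)/36 = 0.722222.
Step 4: Exact two-sided p-value (enumerate n! = 362880 permutations of y under H0): p = 0.005886.
Step 5: alpha = 0.05. reject H0.

tau_b = 0.7222 (C=31, D=5), p = 0.005886, reject H0.


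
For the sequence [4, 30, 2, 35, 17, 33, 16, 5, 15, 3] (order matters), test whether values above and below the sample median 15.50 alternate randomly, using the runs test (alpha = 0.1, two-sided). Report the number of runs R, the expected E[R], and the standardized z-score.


Step 1: Compute median = 15.50; label A = above, B = below.
Labels in order: BABAAAABBB  (n_A = 5, n_B = 5)
Step 2: Count runs R = 5.
Step 3: Under H0 (random ordering), E[R] = 2*n_A*n_B/(n_A+n_B) + 1 = 2*5*5/10 + 1 = 6.0000.
        Var[R] = 2*n_A*n_B*(2*n_A*n_B - n_A - n_B) / ((n_A+n_B)^2 * (n_A+n_B-1)) = 2000/900 = 2.2222.
        SD[R] = 1.4907.
Step 4: Continuity-corrected z = (R + 0.5 - E[R]) / SD[R] = (5 + 0.5 - 6.0000) / 1.4907 = -0.3354.
Step 5: Two-sided p-value via normal approximation = 2*(1 - Phi(|z|)) = 0.737316.
Step 6: alpha = 0.1. fail to reject H0.

R = 5, z = -0.3354, p = 0.737316, fail to reject H0.


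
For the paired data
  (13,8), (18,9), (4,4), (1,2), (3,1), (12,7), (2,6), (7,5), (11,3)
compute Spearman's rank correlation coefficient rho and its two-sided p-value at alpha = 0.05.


Step 1: Rank x and y separately (midranks; no ties here).
rank(x): 13->8, 18->9, 4->4, 1->1, 3->3, 12->7, 2->2, 7->5, 11->6
rank(y): 8->8, 9->9, 4->4, 2->2, 1->1, 7->7, 6->6, 5->5, 3->3
Step 2: d_i = R_x(i) - R_y(i); compute d_i^2.
  (8-8)^2=0, (9-9)^2=0, (4-4)^2=0, (1-2)^2=1, (3-1)^2=4, (7-7)^2=0, (2-6)^2=16, (5-5)^2=0, (6-3)^2=9
sum(d^2) = 30.
Step 3: rho = 1 - 6*30 / (9*(9^2 - 1)) = 1 - 180/720 = 0.750000.
Step 4: Under H0, t = rho * sqrt((n-2)/(1-rho^2)) = 3.0000 ~ t(7).
Step 5: Two-sided p-value from the t-distribution with 7 df = 0.019942.
Step 6: alpha = 0.05. reject H0.

rho = 0.7500, p = 0.019942, reject H0 at alpha = 0.05.


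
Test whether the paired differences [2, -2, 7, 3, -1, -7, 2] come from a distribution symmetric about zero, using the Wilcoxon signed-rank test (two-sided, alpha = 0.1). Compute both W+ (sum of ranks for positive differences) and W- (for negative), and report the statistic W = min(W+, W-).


Step 1: Drop any zero differences (none here) and take |d_i|.
|d| = [2, 2, 7, 3, 1, 7, 2]
Step 2: Midrank |d_i| (ties get averaged ranks).
ranks: |2|->3, |2|->3, |7|->6.5, |3|->5, |1|->1, |7|->6.5, |2|->3
Step 3: Attach original signs; sum ranks with positive sign and with negative sign.
W+ = 3 + 6.5 + 5 + 3 = 17.5
W- = 3 + 1 + 6.5 = 10.5
(Check: W+ + W- = 28 should equal n(n+1)/2 = 28.)
Step 4: Test statistic W = min(W+, W-) = 10.5.
Step 5: Ties in |d|, so use the tie-corrected normal approximation.
        E[W] = n(n+1)/4 = 7*8/4 = 14.
        Tie groups: |d|=2 (t=3), |d|=7 (t=2); sum(t^3 - t) = 30.
        Var[W] = n(n+1)(2n+1)/24 - sum(t^3-t)/48 = 840/24 - 30/48 = 34.375.
        z = (W - E[W]) / sqrt(Var[W]) = (10.5 - 14) / 5.8630 = -0.5970.
        Two-sided p = 2*Phi(z) = 0.550533.
Step 6: alpha = 0.1. fail to reject H0.

W+ = 17.5, W- = 10.5, W = min = 10.5, p = 0.550533, fail to reject H0.


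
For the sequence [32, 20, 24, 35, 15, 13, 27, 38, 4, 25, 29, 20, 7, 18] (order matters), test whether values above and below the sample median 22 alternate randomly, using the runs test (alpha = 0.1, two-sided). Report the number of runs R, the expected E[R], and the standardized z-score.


Step 1: Compute median = 22; label A = above, B = below.
Labels in order: ABAABBAABAABBB  (n_A = 7, n_B = 7)
Step 2: Count runs R = 8.
Step 3: Under H0 (random ordering), E[R] = 2*n_A*n_B/(n_A+n_B) + 1 = 2*7*7/14 + 1 = 8.0000.
        Var[R] = 2*n_A*n_B*(2*n_A*n_B - n_A - n_B) / ((n_A+n_B)^2 * (n_A+n_B-1)) = 8232/2548 = 3.2308.
        SD[R] = 1.7974.
Step 4: R = E[R], so z = 0 with no continuity correction.
Step 5: Two-sided p-value via normal approximation = 2*(1 - Phi(|z|)) = 1.000000.
Step 6: alpha = 0.1. fail to reject H0.

R = 8, z = 0.0000, p = 1.000000, fail to reject H0.


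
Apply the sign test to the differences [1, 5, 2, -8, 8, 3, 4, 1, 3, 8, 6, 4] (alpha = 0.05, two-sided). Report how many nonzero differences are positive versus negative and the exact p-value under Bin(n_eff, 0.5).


Step 1: Discard zero differences. Original n = 12; n_eff = number of nonzero differences = 12.
Nonzero differences (with sign): +1, +5, +2, -8, +8, +3, +4, +1, +3, +8, +6, +4
Step 2: Count signs: positive = 11, negative = 1.
Step 3: Under H0: P(positive) = 0.5, so the number of positives S ~ Bin(12, 0.5).
Step 4: Two-sided exact p-value = sum of Bin(12,0.5) probabilities at or below the observed probability = 0.006348.
Step 5: alpha = 0.05. reject H0.

n_eff = 12, pos = 11, neg = 1, p = 0.006348, reject H0.


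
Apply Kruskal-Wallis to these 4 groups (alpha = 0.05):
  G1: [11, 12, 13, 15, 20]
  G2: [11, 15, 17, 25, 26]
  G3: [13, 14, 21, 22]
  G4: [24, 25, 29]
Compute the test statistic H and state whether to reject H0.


Step 1: Combine all N = 17 observations and assign midranks.
sorted (value, group, rank): (11,G1,1.5), (11,G2,1.5), (12,G1,3), (13,G1,4.5), (13,G3,4.5), (14,G3,6), (15,G1,7.5), (15,G2,7.5), (17,G2,9), (20,G1,10), (21,G3,11), (22,G3,12), (24,G4,13), (25,G2,14.5), (25,G4,14.5), (26,G2,16), (29,G4,17)
Step 2: Sum ranks within each group.
R_1 = 26.5 (n_1 = 5)
R_2 = 48.5 (n_2 = 5)
R_3 = 33.5 (n_3 = 4)
R_4 = 44.5 (n_4 = 3)
Step 3: H = 12/(N(N+1)) * sum(R_i^2/n_i) - 3(N+1)
     = 12/(17*18) * (26.5^2/5 + 48.5^2/5 + 33.5^2/4 + 44.5^2/3) - 3*18
     = 0.039216 * 1551.55 - 54
     = 6.844935.
Step 4: Ties present; correction factor C = 1 - 24/(17^3 - 17) = 0.995098. Corrected H = 6.844935 / 0.995098 = 6.878654.
Step 5: Under H0, H ~ chi^2(3); p-value = 0.075868.
Step 6: alpha = 0.05. fail to reject H0.

H = 6.8787, df = 3, p = 0.075868, fail to reject H0.


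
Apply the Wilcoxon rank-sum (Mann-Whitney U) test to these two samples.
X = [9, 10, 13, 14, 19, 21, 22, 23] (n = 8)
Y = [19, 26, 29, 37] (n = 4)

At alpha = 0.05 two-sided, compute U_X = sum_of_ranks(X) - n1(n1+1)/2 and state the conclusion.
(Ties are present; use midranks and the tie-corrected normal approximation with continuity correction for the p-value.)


Step 1: Combine and sort all 12 observations; assign midranks.
sorted (value, group): (9,X), (10,X), (13,X), (14,X), (19,X), (19,Y), (21,X), (22,X), (23,X), (26,Y), (29,Y), (37,Y)
ranks: 9->1, 10->2, 13->3, 14->4, 19->5.5, 19->5.5, 21->7, 22->8, 23->9, 26->10, 29->11, 37->12
Step 2: Rank sum for X: R1 = 1 + 2 + 3 + 4 + 5.5 + 7 + 8 + 9 = 39.5.
Step 3: U_X = R1 - n1(n1+1)/2 = 39.5 - 8*9/2 = 39.5 - 36 = 3.5.
       U_Y = n1*n2 - U_X = 32 - 3.5 = 28.5.
Step 4: Ties are present, so use the tie-corrected normal approximation (with continuity correction) for the p-value.
Step 5: p-value = 0.041184; compare to alpha = 0.05. reject H0.

U_X = 3.5, p = 0.041184, reject H0 at alpha = 0.05.


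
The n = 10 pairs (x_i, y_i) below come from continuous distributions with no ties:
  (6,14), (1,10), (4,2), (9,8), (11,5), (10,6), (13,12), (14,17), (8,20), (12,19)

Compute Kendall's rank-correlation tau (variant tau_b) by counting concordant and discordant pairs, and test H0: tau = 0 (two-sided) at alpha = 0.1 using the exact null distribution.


Step 1: Enumerate the 45 unordered pairs (i,j) with i<j and classify each by sign(x_j-x_i) * sign(y_j-y_i).
  (1,2):dx=-5,dy=-4->C; (1,3):dx=-2,dy=-12->C; (1,4):dx=+3,dy=-6->D; (1,5):dx=+5,dy=-9->D
  (1,6):dx=+4,dy=-8->D; (1,7):dx=+7,dy=-2->D; (1,8):dx=+8,dy=+3->C; (1,9):dx=+2,dy=+6->C
  (1,10):dx=+6,dy=+5->C; (2,3):dx=+3,dy=-8->D; (2,4):dx=+8,dy=-2->D; (2,5):dx=+10,dy=-5->D
  (2,6):dx=+9,dy=-4->D; (2,7):dx=+12,dy=+2->C; (2,8):dx=+13,dy=+7->C; (2,9):dx=+7,dy=+10->C
  (2,10):dx=+11,dy=+9->C; (3,4):dx=+5,dy=+6->C; (3,5):dx=+7,dy=+3->C; (3,6):dx=+6,dy=+4->C
  (3,7):dx=+9,dy=+10->C; (3,8):dx=+10,dy=+15->C; (3,9):dx=+4,dy=+18->C; (3,10):dx=+8,dy=+17->C
  (4,5):dx=+2,dy=-3->D; (4,6):dx=+1,dy=-2->D; (4,7):dx=+4,dy=+4->C; (4,8):dx=+5,dy=+9->C
  (4,9):dx=-1,dy=+12->D; (4,10):dx=+3,dy=+11->C; (5,6):dx=-1,dy=+1->D; (5,7):dx=+2,dy=+7->C
  (5,8):dx=+3,dy=+12->C; (5,9):dx=-3,dy=+15->D; (5,10):dx=+1,dy=+14->C; (6,7):dx=+3,dy=+6->C
  (6,8):dx=+4,dy=+11->C; (6,9):dx=-2,dy=+14->D; (6,10):dx=+2,dy=+13->C; (7,8):dx=+1,dy=+5->C
  (7,9):dx=-5,dy=+8->D; (7,10):dx=-1,dy=+7->D; (8,9):dx=-6,dy=+3->D; (8,10):dx=-2,dy=+2->D
  (9,10):dx=+4,dy=-1->D
Step 2: C = 26, D = 19, total pairs = 45.
Step 3: tau = (C - D)/(n(n-1)/2) = (26 - 19)/45 = 0.155556.
Step 4: Exact two-sided p-value (enumerate n! = 3628800 permutations of y under H0): p = 0.600654.
Step 5: alpha = 0.1. fail to reject H0.

tau_b = 0.1556 (C=26, D=19), p = 0.600654, fail to reject H0.


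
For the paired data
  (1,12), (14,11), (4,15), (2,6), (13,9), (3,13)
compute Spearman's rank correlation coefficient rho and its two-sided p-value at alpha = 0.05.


Step 1: Rank x and y separately (midranks; no ties here).
rank(x): 1->1, 14->6, 4->4, 2->2, 13->5, 3->3
rank(y): 12->4, 11->3, 15->6, 6->1, 9->2, 13->5
Step 2: d_i = R_x(i) - R_y(i); compute d_i^2.
  (1-4)^2=9, (6-3)^2=9, (4-6)^2=4, (2-1)^2=1, (5-2)^2=9, (3-5)^2=4
sum(d^2) = 36.
Step 3: rho = 1 - 6*36 / (6*(6^2 - 1)) = 1 - 216/210 = -0.028571.
Step 4: Under H0, t = rho * sqrt((n-2)/(1-rho^2)) = -0.0572 ~ t(4).
Step 5: Two-sided p-value from the t-distribution with 4 df = 0.957155.
Step 6: alpha = 0.05. fail to reject H0.

rho = -0.0286, p = 0.957155, fail to reject H0 at alpha = 0.05.


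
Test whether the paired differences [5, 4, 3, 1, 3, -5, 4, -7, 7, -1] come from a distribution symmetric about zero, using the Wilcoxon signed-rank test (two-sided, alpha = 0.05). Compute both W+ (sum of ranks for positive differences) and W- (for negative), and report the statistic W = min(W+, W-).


Step 1: Drop any zero differences (none here) and take |d_i|.
|d| = [5, 4, 3, 1, 3, 5, 4, 7, 7, 1]
Step 2: Midrank |d_i| (ties get averaged ranks).
ranks: |5|->7.5, |4|->5.5, |3|->3.5, |1|->1.5, |3|->3.5, |5|->7.5, |4|->5.5, |7|->9.5, |7|->9.5, |1|->1.5
Step 3: Attach original signs; sum ranks with positive sign and with negative sign.
W+ = 7.5 + 5.5 + 3.5 + 1.5 + 3.5 + 5.5 + 9.5 = 36.5
W- = 7.5 + 9.5 + 1.5 = 18.5
(Check: W+ + W- = 55 should equal n(n+1)/2 = 55.)
Step 4: Test statistic W = min(W+, W-) = 18.5.
Step 5: Ties in |d|, so use the tie-corrected normal approximation.
        E[W] = n(n+1)/4 = 10*11/4 = 27.5.
        Tie groups: |d|=1 (t=2), |d|=3 (t=2), |d|=4 (t=2), |d|=5 (t=2), |d|=7 (t=2); sum(t^3 - t) = 30.
        Var[W] = n(n+1)(2n+1)/24 - sum(t^3-t)/48 = 2310/24 - 30/48 = 95.625.
        z = (W - E[W]) / sqrt(Var[W]) = (18.5 - 27.5) / 9.7788 = -0.9204.
        Two-sided p = 2*Phi(z) = 0.357386.
Step 6: alpha = 0.05. fail to reject H0.

W+ = 36.5, W- = 18.5, W = min = 18.5, p = 0.357386, fail to reject H0.


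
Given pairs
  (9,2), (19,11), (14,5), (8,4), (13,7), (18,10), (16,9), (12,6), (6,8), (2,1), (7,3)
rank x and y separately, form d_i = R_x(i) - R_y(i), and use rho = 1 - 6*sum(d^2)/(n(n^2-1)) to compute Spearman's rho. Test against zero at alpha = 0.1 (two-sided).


Step 1: Rank x and y separately (midranks; no ties here).
rank(x): 9->5, 19->11, 14->8, 8->4, 13->7, 18->10, 16->9, 12->6, 6->2, 2->1, 7->3
rank(y): 2->2, 11->11, 5->5, 4->4, 7->7, 10->10, 9->9, 6->6, 8->8, 1->1, 3->3
Step 2: d_i = R_x(i) - R_y(i); compute d_i^2.
  (5-2)^2=9, (11-11)^2=0, (8-5)^2=9, (4-4)^2=0, (7-7)^2=0, (10-10)^2=0, (9-9)^2=0, (6-6)^2=0, (2-8)^2=36, (1-1)^2=0, (3-3)^2=0
sum(d^2) = 54.
Step 3: rho = 1 - 6*54 / (11*(11^2 - 1)) = 1 - 324/1320 = 0.754545.
Step 4: Under H0, t = rho * sqrt((n-2)/(1-rho^2)) = 3.4494 ~ t(9).
Step 5: Two-sided p-value from the t-distribution with 9 df = 0.007282.
Step 6: alpha = 0.1. reject H0.

rho = 0.7545, p = 0.007282, reject H0 at alpha = 0.1.


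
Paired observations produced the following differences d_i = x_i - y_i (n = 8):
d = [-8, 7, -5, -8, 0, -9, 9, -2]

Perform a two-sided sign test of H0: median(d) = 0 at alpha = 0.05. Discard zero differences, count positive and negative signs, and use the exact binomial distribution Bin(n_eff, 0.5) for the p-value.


Step 1: Discard zero differences. Original n = 8; n_eff = number of nonzero differences = 7.
Nonzero differences (with sign): -8, +7, -5, -8, -9, +9, -2
Step 2: Count signs: positive = 2, negative = 5.
Step 3: Under H0: P(positive) = 0.5, so the number of positives S ~ Bin(7, 0.5).
Step 4: Two-sided exact p-value = sum of Bin(7,0.5) probabilities at or below the observed probability = 0.453125.
Step 5: alpha = 0.05. fail to reject H0.

n_eff = 7, pos = 2, neg = 5, p = 0.453125, fail to reject H0.


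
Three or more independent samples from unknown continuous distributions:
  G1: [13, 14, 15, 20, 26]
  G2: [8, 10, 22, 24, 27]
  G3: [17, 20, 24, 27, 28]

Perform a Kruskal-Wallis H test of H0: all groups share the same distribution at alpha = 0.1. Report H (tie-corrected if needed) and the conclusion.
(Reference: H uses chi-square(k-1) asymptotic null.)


Step 1: Combine all N = 15 observations and assign midranks.
sorted (value, group, rank): (8,G2,1), (10,G2,2), (13,G1,3), (14,G1,4), (15,G1,5), (17,G3,6), (20,G1,7.5), (20,G3,7.5), (22,G2,9), (24,G2,10.5), (24,G3,10.5), (26,G1,12), (27,G2,13.5), (27,G3,13.5), (28,G3,15)
Step 2: Sum ranks within each group.
R_1 = 31.5 (n_1 = 5)
R_2 = 36 (n_2 = 5)
R_3 = 52.5 (n_3 = 5)
Step 3: H = 12/(N(N+1)) * sum(R_i^2/n_i) - 3(N+1)
     = 12/(15*16) * (31.5^2/5 + 36^2/5 + 52.5^2/5) - 3*16
     = 0.050000 * 1008.9 - 48
     = 2.445000.
Step 4: Ties present; correction factor C = 1 - 18/(15^3 - 15) = 0.994643. Corrected H = 2.445000 / 0.994643 = 2.458169.
Step 5: Under H0, H ~ chi^2(2); p-value = 0.292560.
Step 6: alpha = 0.1. fail to reject H0.

H = 2.4582, df = 2, p = 0.292560, fail to reject H0.


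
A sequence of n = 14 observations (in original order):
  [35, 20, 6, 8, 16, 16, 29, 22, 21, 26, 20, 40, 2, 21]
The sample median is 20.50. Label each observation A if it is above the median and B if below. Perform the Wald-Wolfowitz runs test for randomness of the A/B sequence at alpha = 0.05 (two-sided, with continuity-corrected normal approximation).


Step 1: Compute median = 20.50; label A = above, B = below.
Labels in order: ABBBBBAAAABABA  (n_A = 7, n_B = 7)
Step 2: Count runs R = 7.
Step 3: Under H0 (random ordering), E[R] = 2*n_A*n_B/(n_A+n_B) + 1 = 2*7*7/14 + 1 = 8.0000.
        Var[R] = 2*n_A*n_B*(2*n_A*n_B - n_A - n_B) / ((n_A+n_B)^2 * (n_A+n_B-1)) = 8232/2548 = 3.2308.
        SD[R] = 1.7974.
Step 4: Continuity-corrected z = (R + 0.5 - E[R]) / SD[R] = (7 + 0.5 - 8.0000) / 1.7974 = -0.2782.
Step 5: Two-sided p-value via normal approximation = 2*(1 - Phi(|z|)) = 0.780879.
Step 6: alpha = 0.05. fail to reject H0.

R = 7, z = -0.2782, p = 0.780879, fail to reject H0.


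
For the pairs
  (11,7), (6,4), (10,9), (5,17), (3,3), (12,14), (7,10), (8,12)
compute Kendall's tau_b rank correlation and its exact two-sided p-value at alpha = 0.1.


Step 1: Enumerate the 28 unordered pairs (i,j) with i<j and classify each by sign(x_j-x_i) * sign(y_j-y_i).
  (1,2):dx=-5,dy=-3->C; (1,3):dx=-1,dy=+2->D; (1,4):dx=-6,dy=+10->D; (1,5):dx=-8,dy=-4->C
  (1,6):dx=+1,dy=+7->C; (1,7):dx=-4,dy=+3->D; (1,8):dx=-3,dy=+5->D; (2,3):dx=+4,dy=+5->C
  (2,4):dx=-1,dy=+13->D; (2,5):dx=-3,dy=-1->C; (2,6):dx=+6,dy=+10->C; (2,7):dx=+1,dy=+6->C
  (2,8):dx=+2,dy=+8->C; (3,4):dx=-5,dy=+8->D; (3,5):dx=-7,dy=-6->C; (3,6):dx=+2,dy=+5->C
  (3,7):dx=-3,dy=+1->D; (3,8):dx=-2,dy=+3->D; (4,5):dx=-2,dy=-14->C; (4,6):dx=+7,dy=-3->D
  (4,7):dx=+2,dy=-7->D; (4,8):dx=+3,dy=-5->D; (5,6):dx=+9,dy=+11->C; (5,7):dx=+4,dy=+7->C
  (5,8):dx=+5,dy=+9->C; (6,7):dx=-5,dy=-4->C; (6,8):dx=-4,dy=-2->C; (7,8):dx=+1,dy=+2->C
Step 2: C = 17, D = 11, total pairs = 28.
Step 3: tau = (C - D)/(n(n-1)/2) = (17 - 11)/28 = 0.214286.
Step 4: Exact two-sided p-value (enumerate n! = 40320 permutations of y under H0): p = 0.548413.
Step 5: alpha = 0.1. fail to reject H0.

tau_b = 0.2143 (C=17, D=11), p = 0.548413, fail to reject H0.
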